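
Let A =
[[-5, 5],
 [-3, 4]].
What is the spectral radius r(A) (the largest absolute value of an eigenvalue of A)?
r(A) = (1 + sqrt(21))/2 ≈ 2.7913

The eigenvalues of A are the roots of its characteristic polynomial. With M = A (coefficients from the trace and determinant):
  p(λ) = det(λ I - M) = λ^2 + λ - 5.
For λ^2 + λ - 5 the discriminant is 21. It is nonnegative but not a perfect square, so the roots are real and irrational: λ = (-1 ± sqrt(21))/2 ≈ 1.7913, -2.7913.
Thus the eigenvalues (to 4 decimals) are 1.7913 (modulus 1.7913); -2.7913 (modulus 2.7913). The spectral radius is the largest modulus: r(A) = (1 + sqrt(21))/2 ≈ 2.7913. (Cross-check: r(A) ≤ ||A||_2 ≈ 8.6409; equality holds whenever A is normal, though it can also hold for some non-normal A.)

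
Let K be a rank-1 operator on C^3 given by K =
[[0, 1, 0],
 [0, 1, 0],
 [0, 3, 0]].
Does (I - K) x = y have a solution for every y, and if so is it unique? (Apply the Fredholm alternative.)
(I - K) is singular (det(I - K) = 0, i.e. 1 ∈ sigma(K)). (I - K) x = y is solvable iff y ⊥ ker((I - K)^*) = span{(0, 1, 0)}, i.e. iff y_2 = 0. When solvable, the solutions are x = y + c·(1, 1, 3), c arbitrary (ker(I - K) = span{(1, 1, 3)}, dimension 1).

K has rank 1, so it is an outer product K = u v^T: every row of K is a multiple of one row vector. Reading off the entries, u = (1, 1, 3) and v = (0, 1, 0) (row i of K equals u_i·v^T). A rank-one matrix u v^T satisfies K u = u (v·u) and kills the (2)-dimensional subspace v^⊥, so its characteristic polynomial is lambda^2 (lambda - v·u) with v·u = tr K = 1. Hence the eigenvalues of I - K are 1 (multiplicity 2) and 1 - (1) = 0, so det(I - K) = 0. (Direct check: I - K =
[[1, -1, 0],
 [0, 0, 0],
 [0, -3, 1]]
has determinant 0.) So 1 is an eigenvalue of K and (I - K) is not invertible. The finite-dimensional Fredholm alternative says: either (I - K) is invertible, or ker(I - K) ≠ {0} and then range(I - K) = ker((I - K)^*)^⊥, with dim ker(I - K) = dim ker((I - K)^*). We are in the second case, so we need both kernels. Kernel of I - K: (I - K) u = u - u (v·u) = u - u = 0, so ker(I - K) = span{u} = span{(1, 1, 3)} (it is exactly 1-dimensional because rank(I - K) = 2). Kernel of the adjoint: K is real, so (I - K)^* = I - K^T = I - v u^T, and (I - v u^T) v = v - v (u·v) = 0; hence ker((I - K)^*) = span{v} = span{(0, 1, 0)}. Therefore (I - K) x = y is solvable iff <y, v> = 0, i.e. iff y_2 = 0. When this holds, K y = u (v·y) = 0, so (I - K) y = y and x = y is a particular solution; the full solution set is the line x = y + c·u = y + c·(1, 1, 3), c ∈ C.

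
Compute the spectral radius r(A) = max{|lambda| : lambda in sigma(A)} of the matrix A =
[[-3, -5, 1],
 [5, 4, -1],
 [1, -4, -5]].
r(A) ≈ 5.6939

The eigenvalues of A are the roots of its characteristic polynomial. With M = A (coefficients from the trace, the sum of principal 2x2 minors, and det A):
  p(λ) = det(λ I - M) = λ^3 + 4λ^2 + 3λ + 72.
No integer candidate from the rational root theorem (±divisors of 72) is a root, so the roots are irrational. The cubic discriminant is Δ = -142812 < 0, so there is one real root and a complex-conjugate pair. p(-6) = -18 and p(-5) = 32 have opposite signs, so a root lies in (-6, -5); Newton's method refines it to λ ≈ -5.6939. Dividing out (λ - (-5.6939)) leaves approximately λ^2 - 1.6939λ + 12.6451. For λ^2 - 1.6939λ + 12.6451 the discriminant is -47.7109. It is negative, so the remaining roots are the complex-conjugate pair λ ≈ 0.847 ± 3.4537i. Their product equals the constant term, so |λ|^2 ≈ 12.6451 and |λ| ≈ 3.556.
Thus the eigenvalues (to 4 decimals) are -5.6939 (modulus 5.6939); 0.847 ± 3.4537i (modulus 3.556). The spectral radius is the largest modulus: r(A) ≈ 5.6939. (Cross-check: r(A) ≤ ||A||_2 ≈ 8.8848; equality holds whenever A is normal, though it can also hold for some non-normal A.)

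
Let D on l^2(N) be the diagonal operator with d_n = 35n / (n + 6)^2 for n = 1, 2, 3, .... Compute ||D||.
||D|| = 35/24 (attained at n = 6)

For D diagonal, ||D|| = sup_n |d_n|. Treat f(x) = 35x / (x + 6)^2 for real x > 0. By the quotient rule, f'(x) = 35(6 - x)/(x + 6)^3, which is positive for x < 6 and negative for x > 6. So f has a unique maximum at x = 6, and since 6 is a positive integer, the supremum over n ≥ 1 is attained at n = 6: d_6 = 35·6/(6 + 6)^2 = 35·6/144 = 35/24. Hence ||D|| = 35/24.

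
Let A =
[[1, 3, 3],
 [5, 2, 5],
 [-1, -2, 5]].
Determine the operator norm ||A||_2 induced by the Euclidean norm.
||A||_2 ≈ 8.6577 (= sqrt(largest eigenvalue of A^T A))

||A||_2 = sigma_max(A) = sqrt(lambda_max(A^T A)). Form the symmetric matrix M = A^T A =
[[27, 15, 23],
 [15, 17, 9],
 [23, 9, 59]].
Its characteristic polynomial (trace, sum of principal 2x2 minors, determinant of M give the coefficients) is
  p(λ) = det(λ I - M) = λ^3 - 103λ^2 + 2220λ - 8836.
No integer candidate from the rational root theorem (±divisors of 8836) is a root, so the roots are irrational. The cubic discriminant is Δ = 4159754000 > 0, so there are three distinct real roots. p(5) = -186 and p(6) = 992 have opposite signs, so a root lies in (5, 6); Newton's method refines it to λ ≈ 5.1486. p(22) = 800 and p(23) = -96 have opposite signs, so a root lies in (22, 23); Newton's method refines it to λ ≈ 22.8965. p(74) = -3360 and p(75) = 164 have opposite signs, so a root lies in (74, 75); Newton's method refines it to λ ≈ 74.9549. Check (Vieta): the three roots sum to 103, matching tr M = 103.
So the eigenvalues of A^T A are ≈ 5.1486, 22.8965, 74.9549 (all ≥ 0, as they must be for A^T A). The largest is λ_max ≈ 74.9549, hence ||A||_2 = sqrt(λ_max) ≈ 8.6577.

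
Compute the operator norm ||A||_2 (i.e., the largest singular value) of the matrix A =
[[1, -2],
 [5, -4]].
||A||_2 = sqrt((46 + sqrt(1972))/2) ≈ 6.7234 (= sqrt(largest eigenvalue of A^T A))

||A||_2 = sigma_max(A) = sqrt(lambda_max(A^T A)). Form the symmetric matrix M = A^T A =
[[26, -22],
 [-22, 20]].
Its characteristic polynomial (trace, determinant of M give the coefficients) is
  p(λ) = det(λ I - M) = λ^2 - 46λ + 36.
For λ^2 - 46λ + 36 the discriminant is 1972. It is nonnegative but not a perfect square, so the roots are real and irrational: λ = (46 ± sqrt(1972))/2 ≈ 45.2036, 0.7964.
So the eigenvalues of A^T A are ≈ 0.7964, 45.2036 (all ≥ 0, as they must be for A^T A). The largest is λ_max = (46 + sqrt(1972))/2 ≈ 45.2036, hence ||A||_2 = sqrt(λ_max) = sqrt((46 + sqrt(1972))/2) ≈ 6.7234.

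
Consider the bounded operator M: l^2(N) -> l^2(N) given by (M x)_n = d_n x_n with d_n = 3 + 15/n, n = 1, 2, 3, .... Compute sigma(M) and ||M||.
sigma(M) = {3 + 15/n : n ≥ 1} ∪ {3}; ||M|| = 18

A bounded diagonal operator on l^2 with diagonal entries d_n has spectrum equal to the closure of {d_n : n ≥ 1}: every d_n is an eigenvalue (with eigenvector e_n), so {d_n} ⊂ sigma(M); the spectrum is closed, so its closure is too; and for lambda not in the closure, (M - lambda I) has bounded inverse (the diagonal entries 1/(d_n - lambda) are bounded). For our sequence d_n = 3 + 15/n, n = 1, 2, 3, ...:
  - {d_n} = {3 + 15/n : n ≥ 1}; the only limit point is 3
  - closure = {3 + 15/n : n ≥ 1} ∪ {3}
For the norm: a diagonal operator has ||M|| = sup_n |d_n|. Here d_n = 3 + 15/n is positive and decreasing, so sup_n |d_n| = d_1 = 3 + 15 = 18. So ||M|| = 18.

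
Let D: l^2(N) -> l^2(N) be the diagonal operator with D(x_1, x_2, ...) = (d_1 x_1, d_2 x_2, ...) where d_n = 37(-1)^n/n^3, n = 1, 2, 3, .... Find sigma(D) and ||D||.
sigma(D) = {37(-1)^n/n^3 : n ≥ 1} ∪ {0}; ||D|| = 37

A bounded diagonal operator on l^2 with diagonal entries d_n has spectrum equal to the closure of {d_n : n ≥ 1}: every d_n is an eigenvalue (with eigenvector e_n), so {d_n} ⊂ sigma(D); the spectrum is closed, so its closure is too; and for lambda not in the closure, (D - lambda I) has bounded inverse (the diagonal entries 1/(d_n - lambda) are bounded). For our sequence d_n = 37(-1)^n/n^3, n = 1, 2, 3, ...:
  - {d_n} = {37(-1)^n/n^3 : n ≥ 1}; the only limit point is 0
  - closure = {37(-1)^n/n^3 : n ≥ 1} ∪ {0}
For the norm: a diagonal operator has ||D|| = sup_n |d_n|. Here |d_n| = 37/n^3 is decreasing, so sup_n |d_n| = |d_1| = 37. So ||D|| = 37.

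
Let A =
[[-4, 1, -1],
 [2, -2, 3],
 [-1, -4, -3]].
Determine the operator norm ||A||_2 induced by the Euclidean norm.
||A||_2 ≈ 5.7497 (= sqrt(largest eigenvalue of A^T A))

||A||_2 = sigma_max(A) = sqrt(lambda_max(A^T A)). Form the symmetric matrix M = A^T A =
[[21, -4, 13],
 [-4, 21, 5],
 [13, 5, 19]].
Its characteristic polynomial (trace, sum of principal 2x2 minors, determinant of M give the coefficients) is
  p(λ) = det(λ I - M) = λ^3 - 61λ^2 + 1029λ - 3481.
No integer candidate from the rational root theorem (±divisors of 3481) is a root, so the roots are irrational. The cubic discriminant is Δ = 27085616 > 0, so there are three distinct real roots. p(4) = -277 and p(5) = 264 have opposite signs, so a root lies in (4, 5); Newton's method refines it to λ ≈ 4.4901. p(23) = 84 and p(24) = -97 have opposite signs, so a root lies in (23, 24); Newton's method refines it to λ ≈ 23.4512. p(33) = -16 and p(34) = 293 have opposite signs, so a root lies in (33, 34); Newton's method refines it to λ ≈ 33.0588. Check (Vieta): the three roots sum to 61, matching tr M = 61.
So the eigenvalues of A^T A are ≈ 4.4901, 23.4512, 33.0588 (all ≥ 0, as they must be for A^T A). The largest is λ_max ≈ 33.0588, hence ||A||_2 = sqrt(λ_max) ≈ 5.7497.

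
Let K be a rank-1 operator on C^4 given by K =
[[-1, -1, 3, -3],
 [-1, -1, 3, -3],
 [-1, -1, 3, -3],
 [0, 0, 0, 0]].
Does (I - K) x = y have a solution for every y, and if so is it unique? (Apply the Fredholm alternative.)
(I - K) is singular (det(I - K) = 0, i.e. 1 ∈ sigma(K)). (I - K) x = y is solvable iff y ⊥ ker((I - K)^*) = span{(-1, -1, 3, -3)}, i.e. iff -y_1 - y_2 + 3y_3 - 3y_4 = 0. When solvable, the solutions are x = y + c·(1, 1, 1, 0), c arbitrary (ker(I - K) = span{(1, 1, 1, 0)}, dimension 1).

K has rank 1, so it is an outer product K = u v^T: every row of K is a multiple of one row vector. Reading off the entries, u = (1, 1, 1, 0) and v = (-1, -1, 3, -3) (row i of K equals u_i·v^T). A rank-one matrix u v^T satisfies K u = u (v·u) and kills the (3)-dimensional subspace v^⊥, so its characteristic polynomial is lambda^3 (lambda - v·u) with v·u = tr K = 1. Hence the eigenvalues of I - K are 1 (multiplicity 3) and 1 - (1) = 0, so det(I - K) = 0. (Direct check: I - K =
[[2, 1, -3, 3],
 [1, 2, -3, 3],
 [1, 1, -2, 3],
 [0, 0, 0, 1]]
has determinant 0.) So 1 is an eigenvalue of K and (I - K) is not invertible. The finite-dimensional Fredholm alternative says: either (I - K) is invertible, or ker(I - K) ≠ {0} and then range(I - K) = ker((I - K)^*)^⊥, with dim ker(I - K) = dim ker((I - K)^*). We are in the second case, so we need both kernels. Kernel of I - K: (I - K) u = u - u (v·u) = u - u = 0, so ker(I - K) = span{u} = span{(1, 1, 1, 0)} (it is exactly 1-dimensional because rank(I - K) = 3). Kernel of the adjoint: K is real, so (I - K)^* = I - K^T = I - v u^T, and (I - v u^T) v = v - v (u·v) = 0; hence ker((I - K)^*) = span{v} = span{(-1, -1, 3, -3)}. Therefore (I - K) x = y is solvable iff <y, v> = 0, i.e. iff -y_1 - y_2 + 3y_3 - 3y_4 = 0. When this holds, K y = u (v·y) = 0, so (I - K) y = y and x = y is a particular solution; the full solution set is the line x = y + c·u = y + c·(1, 1, 1, 0), c ∈ C.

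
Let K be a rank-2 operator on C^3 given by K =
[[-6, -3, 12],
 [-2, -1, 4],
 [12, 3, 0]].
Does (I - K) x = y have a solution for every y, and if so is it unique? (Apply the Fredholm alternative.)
(I - K) is invertible (det(I - K) = -148 ≠ 0), so for every y in C^3 the equation (I - K) x = y has a unique solution.

K has rank 2 and factors as K = U V^T = u1 v1^T + u2 v2^T with u1 = (-3, -1, 3), v1 = (3, 1, -2), u2 = (3, 1, 3), v2 = (1, 0, 2) (multiplying out reproduces the displayed K). The nonzero eigenvalues of U V^T coincide with those of the 2 x 2 matrix G = V^T U = [[v1·u1, v1·u2], [v2·u1, v2·u2]] = [[-16, 4], [3, 9]], and by the Sylvester determinant identity det(I_3 - U V^T) = det(I_2 - V^T U) = det([[17, -4], [-3, -8]]) = (17)(-8) - (-4)(-3) = -148. (Direct check: I - K =
[[7, 3, -12],
 [2, 2, -4],
 [-12, -3, 1]]
has determinant -148.) The finite-dimensional Fredholm alternative says: either (I - K) is invertible, or ker(I - K) ≠ {0} and then range(I - K) = ker((I - K)^*)^⊥, with dim ker(I - K) = dim ker((I - K)^*). Since det(I - K) ≠ 0, 1 is not an eigenvalue of K and ker(I - K) = {0}, so we are in the first case: for every y there is a unique x = (I - K)^(-1) y. (Explicitly, by the Woodbury identity, (I - U V^T)^(-1) = I + U (I_2 - G)^(-1) V^T.)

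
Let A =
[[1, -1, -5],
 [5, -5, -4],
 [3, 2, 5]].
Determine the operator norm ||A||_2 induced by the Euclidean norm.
||A||_2 ≈ 9.6778 (= sqrt(largest eigenvalue of A^T A))

||A||_2 = sigma_max(A) = sqrt(lambda_max(A^T A)). Form the symmetric matrix M = A^T A =
[[35, -20, -10],
 [-20, 30, 35],
 [-10, 35, 66]].
Its characteristic polynomial (trace, sum of principal 2x2 minors, determinant of M give the coefficients) is
  p(λ) = det(λ I - M) = λ^3 - 131λ^2 + 3615λ - 11025.
No integer candidate from the rational root theorem (±divisors of 11025) is a root, so the roots are irrational. The cubic discriminant is Δ = 26853570000 > 0, so there are three distinct real roots. p(3) = -1332 and p(4) = 1403 have opposite signs, so a root lies in (3, 4); Newton's method refines it to λ ≈ 3.476. p(33) = 1548 and p(34) = -247 have opposite signs, so a root lies in (33, 34); Newton's method refines it to λ ≈ 33.8644. p(93) = -3492 and p(94) = 1853 have opposite signs, so a root lies in (93, 94); Newton's method refines it to λ ≈ 93.6596. Check (Vieta): the three roots sum to 131, matching tr M = 131.
So the eigenvalues of A^T A are ≈ 3.476, 33.8644, 93.6596 (all ≥ 0, as they must be for A^T A). The largest is λ_max ≈ 93.6596, hence ||A||_2 = sqrt(λ_max) ≈ 9.6778.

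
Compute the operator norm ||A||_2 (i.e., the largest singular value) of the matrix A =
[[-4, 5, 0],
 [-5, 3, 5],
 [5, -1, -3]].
||A||_2 ≈ 10.7806 (= sqrt(largest eigenvalue of A^T A))

||A||_2 = sigma_max(A) = sqrt(lambda_max(A^T A)). Form the symmetric matrix M = A^T A =
[[66, -40, -40],
 [-40, 35, 18],
 [-40, 18, 34]].
Its characteristic polynomial (trace, sum of principal 2x2 minors, determinant of M give the coefficients) is
  p(λ) = det(λ I - M) = λ^3 - 135λ^2 + 2220λ - 4356.
No integer candidate from the rational root theorem (±divisors of 4356) is a root, so the roots are irrational. The cubic discriminant is Δ = 26172883728 > 0, so there are three distinct real roots. p(2) = -448 and p(3) = 1116 have opposite signs, so a root lies in (2, 3); Newton's method refines it to λ ≈ 2.2703. p(16) = 700 and p(17) = -718 have opposite signs, so a root lies in (16, 17); Newton's method refines it to λ ≈ 16.5087. p(116) = -2500 and p(117) = 8982 have opposite signs, so a root lies in (116, 117); Newton's method refines it to λ ≈ 116.2209. Check (Vieta): the three roots sum to 135, matching tr M = 135.
So the eigenvalues of A^T A are ≈ 2.2703, 16.5087, 116.2209 (all ≥ 0, as they must be for A^T A). The largest is λ_max ≈ 116.2209, hence ||A||_2 = sqrt(λ_max) ≈ 10.7806.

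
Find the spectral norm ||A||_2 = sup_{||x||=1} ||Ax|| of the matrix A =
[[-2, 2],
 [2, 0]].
||A||_2 = sqrt((12 + sqrt(80))/2) ≈ 3.2361 (= sqrt(largest eigenvalue of A^T A))

||A||_2 = sigma_max(A) = sqrt(lambda_max(A^T A)). Form the symmetric matrix M = A^T A =
[[8, -4],
 [-4, 4]].
Its characteristic polynomial (trace, determinant of M give the coefficients) is
  p(λ) = det(λ I - M) = λ^2 - 12λ + 16.
For λ^2 - 12λ + 16 the discriminant is 80. It is nonnegative but not a perfect square, so the roots are real and irrational: λ = (12 ± sqrt(80))/2 ≈ 10.4721, 1.5279.
So the eigenvalues of A^T A are ≈ 1.5279, 10.4721 (all ≥ 0, as they must be for A^T A). The largest is λ_max = (12 + sqrt(80))/2 ≈ 10.4721, hence ||A||_2 = sqrt(λ_max) = sqrt((12 + sqrt(80))/2) ≈ 3.2361.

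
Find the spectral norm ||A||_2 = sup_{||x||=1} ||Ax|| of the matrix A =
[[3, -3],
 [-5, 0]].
||A||_2 = sqrt((43 + sqrt(949))/2) ≈ 6.0748 (= sqrt(largest eigenvalue of A^T A))

||A||_2 = sigma_max(A) = sqrt(lambda_max(A^T A)). Form the symmetric matrix M = A^T A =
[[34, -9],
 [-9, 9]].
Its characteristic polynomial (trace, determinant of M give the coefficients) is
  p(λ) = det(λ I - M) = λ^2 - 43λ + 225.
For λ^2 - 43λ + 225 the discriminant is 949. It is nonnegative but not a perfect square, so the roots are real and irrational: λ = (43 ± sqrt(949))/2 ≈ 36.9029, 6.0971.
So the eigenvalues of A^T A are ≈ 6.0971, 36.9029 (all ≥ 0, as they must be for A^T A). The largest is λ_max = (43 + sqrt(949))/2 ≈ 36.9029, hence ||A||_2 = sqrt(λ_max) = sqrt((43 + sqrt(949))/2) ≈ 6.0748.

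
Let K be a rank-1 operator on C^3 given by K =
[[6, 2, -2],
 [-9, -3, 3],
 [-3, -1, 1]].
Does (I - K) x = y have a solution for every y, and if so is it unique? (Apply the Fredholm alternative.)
(I - K) is invertible (det(I - K) = -3 ≠ 0), so for every y in C^3 the equation (I - K) x = y has a unique solution.

K has rank 1, so it is an outer product K = u v^T: every row of K is a multiple of one row vector. Reading off the entries, u = (2, -3, -1) and v = (3, 1, -1) (row i of K equals u_i·v^T). A rank-one matrix u v^T satisfies K u = u (v·u) and kills the (2)-dimensional subspace v^⊥, so its characteristic polynomial is lambda^2 (lambda - v·u) with v·u = tr K = 4. Hence the eigenvalues of I - K are 1 (multiplicity 2) and 1 - (4) = -3, so det(I - K) = -3. (Direct check: I - K =
[[-5, -2, 2],
 [9, 4, -3],
 [3, 1, 0]]
has determinant -3.) The finite-dimensional Fredholm alternative says: either (I - K) is invertible, or ker(I - K) ≠ {0} and then range(I - K) = ker((I - K)^*)^⊥, with dim ker(I - K) = dim ker((I - K)^*). Since det(I - K) ≠ 0, 1 is not an eigenvalue of K and ker(I - K) = {0}, so we are in the first case: for every y there is a unique x = (I - K)^(-1) y. Explicitly, by the Sherman–Morrison formula, (I - u v^T)^(-1) = I + u v^T/(1 - v·u), i.e. (I - K)^(-1) = I + K/(-3).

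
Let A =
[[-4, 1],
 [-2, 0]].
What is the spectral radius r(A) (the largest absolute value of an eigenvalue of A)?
r(A) = (4 + sqrt(8))/2 ≈ 3.4142

The eigenvalues of A are the roots of its characteristic polynomial. With M = A (coefficients from the trace and determinant):
  p(λ) = det(λ I - M) = λ^2 + 4λ + 2.
For λ^2 + 4λ + 2 the discriminant is 8. It is nonnegative but not a perfect square, so the roots are real and irrational: λ = (-4 ± sqrt(8))/2 ≈ -0.5858, -3.4142.
Thus the eigenvalues (to 4 decimals) are -0.5858 (modulus 0.5858); -3.4142 (modulus 3.4142). The spectral radius is the largest modulus: r(A) = (4 + sqrt(8))/2 ≈ 3.4142. (Cross-check: r(A) ≤ ||A||_2 ≈ 4.5616; equality holds whenever A is normal, though it can also hold for some non-normal A.)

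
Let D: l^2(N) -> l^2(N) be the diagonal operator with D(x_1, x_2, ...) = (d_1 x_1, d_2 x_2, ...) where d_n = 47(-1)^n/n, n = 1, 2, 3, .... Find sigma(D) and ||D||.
sigma(D) = {47(-1)^n/n : n ≥ 1} ∪ {0}; ||D|| = 47

A bounded diagonal operator on l^2 with diagonal entries d_n has spectrum equal to the closure of {d_n : n ≥ 1}: every d_n is an eigenvalue (with eigenvector e_n), so {d_n} ⊂ sigma(D); the spectrum is closed, so its closure is too; and for lambda not in the closure, (D - lambda I) has bounded inverse (the diagonal entries 1/(d_n - lambda) are bounded). For our sequence d_n = 47(-1)^n/n, n = 1, 2, 3, ...:
  - {d_n} = {47(-1)^n/n : n ≥ 1}; the only limit point is 0
  - closure = {47(-1)^n/n : n ≥ 1} ∪ {0}
For the norm: a diagonal operator has ||D|| = sup_n |d_n|. Here |d_n| = 47/n is decreasing, so sup_n |d_n| = |d_1| = 47. So ||D|| = 47.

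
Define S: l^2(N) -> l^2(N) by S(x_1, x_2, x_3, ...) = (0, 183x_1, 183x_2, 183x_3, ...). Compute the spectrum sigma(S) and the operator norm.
sigma(S) = closed disk {z in C : |z| ≤ 183}; ||S|| = 183

Note S = 183·U where U is the unit right shift (U x)_k = x_{k-1} (with x_0 := 0); so ||S|| = 183||U|| and sigma(S) = 183·sigma(U). ||S x||^2 = sum_{k≥1} |183x_k|^2 = 33489||x||^2, so ||S|| = 183 and sigma(S) ⊂ {|z| ≤ 183}. For any |lambda| < 183, the equation (S - lambda I) x = 0 forces x_1 = 0, then 183x_k = lambda x_{k+1} ⇒ x = 0, so S has no eigenvalues. But (S - lambda I) is not surjective for |lambda| < 183: solving (S - lambda I) x = e_1 would require x_n proportional to (lambda/183)^(-n), which is not in l^2. So every |lambda| < 183 lies in the residual spectrum. The boundary |lambda| = 183 is in the approximate point spectrum (the spectrum is closed). Hence sigma(S) is the closed disk of radius 183.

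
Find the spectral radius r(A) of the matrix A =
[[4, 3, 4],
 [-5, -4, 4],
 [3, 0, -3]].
r(A) ≈ 4.4401

The eigenvalues of A are the roots of its characteristic polynomial. With M = A (coefficients from the trace, the sum of principal 2x2 minors, and det A):
  p(λ) = det(λ I - M) = λ^3 + 3λ^2 - 13λ - 87.
No integer candidate from the rational root theorem (±divisors of 87) is a root, so the roots are irrational. The cubic discriminant is Δ = -123584 < 0, so there is one real root and a complex-conjugate pair. p(4) = -27 and p(5) = 48 have opposite signs, so a root lies in (4, 5); Newton's method refines it to λ ≈ 4.4131. Dividing out (λ - (4.4131)) leaves approximately λ^2 + 7.4131λ + 19.7142. For λ^2 + 7.4131λ + 19.7142 the discriminant is -23.9035. It is negative, so the remaining roots are the complex-conjugate pair λ ≈ -3.7065 ± 2.4446i. Their product equals the constant term, so |λ|^2 ≈ 19.7142 and |λ| ≈ 4.4401.
Thus the eigenvalues (to 4 decimals) are 4.4131 (modulus 4.4131); -3.7065 ± 2.4446i (modulus 4.4401). The spectral radius is the largest modulus: r(A) ≈ 4.4401. (Cross-check: r(A) ≤ ||A||_2 ≈ 8.7534; equality holds whenever A is normal, though it can also hold for some non-normal A.)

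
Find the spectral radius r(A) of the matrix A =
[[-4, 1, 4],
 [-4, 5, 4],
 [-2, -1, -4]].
r(A) ≈ 4.7602

The eigenvalues of A are the roots of its characteristic polynomial. With M = A (coefficients from the trace, the sum of principal 2x2 minors, and det A):
  p(λ) = det(λ I - M) = λ^3 + 3λ^2 - 8λ - 96.
No integer candidate from the rational root theorem (±divisors of 96) is a root, so the roots are irrational. The cubic discriminant is Δ = -194368 < 0, so there is one real root and a complex-conjugate pair. p(4) = -16 and p(5) = 64 have opposite signs, so a root lies in (4, 5); Newton's method refines it to λ ≈ 4.2367. Dividing out (λ - (4.2367)) leaves approximately λ^2 + 7.2367λ + 22.6593. For λ^2 + 7.2367λ + 22.6593 the discriminant is -38.268. It is negative, so the remaining roots are the complex-conjugate pair λ ≈ -3.6183 ± 3.0931i. Their product equals the constant term, so |λ|^2 ≈ 22.6593 and |λ| ≈ 4.7602.
Thus the eigenvalues (to 4 decimals) are 4.2367 (modulus 4.2367); -3.6183 ± 3.0931i (modulus 4.7602). The spectral radius is the largest modulus: r(A) ≈ 4.7602. (Cross-check: r(A) ≤ ||A||_2 ≈ 9.362; equality holds whenever A is normal, though it can also hold for some non-normal A.)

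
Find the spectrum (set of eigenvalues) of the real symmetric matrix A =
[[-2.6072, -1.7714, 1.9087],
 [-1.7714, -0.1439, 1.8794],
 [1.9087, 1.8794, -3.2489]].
sigma(A) ≈ {-6, -1, 1}

A is real symmetric, so its spectrum consists of real eigenvalues. Expanding the characteristic polynomial of the displayed matrix gives
  det(λ I - A) = p(λ) = λ^3 + (6)λ^2 + (-1)λ + (-6).
Solving p(λ) = 0 yields eigenvalues ≈ -6, -1, 1. (A is shown rounded to 4 decimals, so these recover the underlying integer eigenvalues to within that precision.)
Verification: the trace of A = -6 equals the sum of eigenvalues -6, and det(A) ≈ 6.0002 matches the eigenvalue product 6.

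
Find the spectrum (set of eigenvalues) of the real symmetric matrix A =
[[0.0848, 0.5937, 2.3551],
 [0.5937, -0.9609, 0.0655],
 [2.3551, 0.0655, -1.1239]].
sigma(A) ≈ {-3, -1, 2}

A is real symmetric, so its spectrum consists of real eigenvalues. Expanding the characteristic polynomial of the displayed matrix gives
  det(λ I - A) = p(λ) = λ^3 + (2)λ^2 + (-5)λ + (-6).
Solving p(λ) = 0 yields eigenvalues ≈ -3, -1, 2. (A is shown rounded to 4 decimals, so these recover the underlying integer eigenvalues to within that precision.)
Verification: the trace of A = -2 equals the sum of eigenvalues -2, and det(A) ≈ 6.0002 matches the eigenvalue product 6.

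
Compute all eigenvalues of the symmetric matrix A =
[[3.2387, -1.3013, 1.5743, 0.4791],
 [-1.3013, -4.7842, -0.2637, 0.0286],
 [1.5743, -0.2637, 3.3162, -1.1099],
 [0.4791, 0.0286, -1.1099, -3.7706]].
sigma(A) ≈ {-5, -4, 2, 5}

A is real symmetric, so its spectrum consists of real eigenvalues. Expanding the characteristic polynomial of the displayed matrix gives
  det(λ I - A) = p(λ) = λ^4 + (2)λ^3 + (-33)λ^2 + (-49.9973)λ + (200.0024).
Solving p(λ) = 0 yields eigenvalues ≈ -5, -4, 2, 5. (A is shown rounded to 4 decimals, so these recover the underlying integer eigenvalues to within that precision.)
Verification: the trace of A = -2 equals the sum of eigenvalues -2, and det(A) ≈ 200.0024 matches the eigenvalue product 200.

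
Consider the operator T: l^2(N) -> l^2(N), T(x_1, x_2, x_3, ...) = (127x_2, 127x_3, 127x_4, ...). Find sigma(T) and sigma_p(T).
sigma(T) = closed disk {z in C : |z| ≤ 127}; sigma_p(T) = open disk {z in C : |z| < 127}

Note T = 127·V where V is the unit left shift (V x)_k = x_{k+1}; so sigma(T) = 127·sigma(V) and ||T|| = 127||V||. ||T x||^2 = 16129sum_{k≥2} |x_k|^2 ≤ 16129||x||^2, with equality on {x : x_1 = 0}, so ||T|| = 127. For any lambda with |lambda| < 127, set r = lambda/127 (|r| < 1); the vector x = (1, r, r^2, ...) is in l^2 and satisfies T x = 127(r, r^2, ...) = lambda x, so lambda is an eigenvalue. On the boundary |lambda| = 127 the geometric series diverges, so no l^2 eigenvector exists, but these lambda lie in the approximate point spectrum. Hence sigma(T) is the closed disk of radius 127 and sigma_p(T) is the open disk.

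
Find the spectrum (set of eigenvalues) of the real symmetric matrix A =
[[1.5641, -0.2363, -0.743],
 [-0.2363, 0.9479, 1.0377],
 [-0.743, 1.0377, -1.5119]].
sigma(A) ≈ {-2, 1, 2}

A is real symmetric, so its spectrum consists of real eigenvalues. Expanding the characteristic polynomial of the displayed matrix gives
  det(λ I - A) = p(λ) = λ^3 + (-1)λ^2 + (-4)λ + (4).
Solving p(λ) = 0 yields eigenvalues ≈ -2, 1, 2. (A is shown rounded to 4 decimals, so these recover the underlying integer eigenvalues to within that precision.)
Verification: the trace of A = 1 equals the sum of eigenvalues 1, and det(A) ≈ -4.0003 matches the eigenvalue product -4.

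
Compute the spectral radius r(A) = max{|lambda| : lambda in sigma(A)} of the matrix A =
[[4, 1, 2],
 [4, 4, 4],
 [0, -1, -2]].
r(A) = (4 + sqrt(48))/2 ≈ 5.4641

The eigenvalues of A are the roots of its characteristic polynomial. With M = A (coefficients from the trace, the sum of principal 2x2 minors, and det A):
  p(λ) = det(λ I - M) = λ^3 - 6λ^2 + 16.
By the rational root theorem any rational root is an integer divisor of 16. Testing λ = 2: p(2) = 8 - 24 + 0 + 16 = 0, so λ = 2 is a root. Dividing out (λ - 2) leaves p(λ) = (λ - 2)(λ^2 - 4λ - 8). For λ^2 - 4λ - 8 the discriminant is 48. It is nonnegative but not a perfect square, so the roots are real and irrational: λ = (4 ± sqrt(48))/2 ≈ 5.4641, -1.4641.
Thus the eigenvalues (to 4 decimals) are 5.4641 (modulus 5.4641); -1.4641 (modulus 1.4641); 2 (modulus 2). The spectral radius is the largest modulus: r(A) = (4 + sqrt(48))/2 ≈ 5.4641. (Cross-check: r(A) ≤ ||A||_2 ≈ 8.2577; equality holds whenever A is normal, though it can also hold for some non-normal A.)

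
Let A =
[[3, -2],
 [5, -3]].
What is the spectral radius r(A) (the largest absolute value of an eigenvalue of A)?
r(A) = 1

The eigenvalues of A are the roots of its characteristic polynomial. With M = A (coefficients from the trace and determinant):
  p(λ) = det(λ I - M) = λ^2 + 1.
For λ^2 + 1 the discriminant is -4. It is negative, so the roots are the complex-conjugate pair λ = 0 ± (sqrt(4)/2) i ≈ 0 ± 1i. For a conjugate pair the product of the roots equals the constant term, so |λ|^2 = 1 and |λ| = sqrt(1) = 1.
Thus the eigenvalues (to 4 decimals) are 0 ± 1i (modulus 1). The spectral radius is the largest modulus: r(A) = 1. (Cross-check: r(A) ≤ ||A||_2 ≈ 6.8541; equality holds whenever A is normal, though it can also hold for some non-normal A.)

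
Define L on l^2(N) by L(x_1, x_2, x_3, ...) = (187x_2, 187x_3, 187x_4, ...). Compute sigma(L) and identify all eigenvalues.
sigma(L) = closed disk {z in C : |z| ≤ 187}; sigma_p(L) = open disk {z in C : |z| < 187}

Note L = 187·V where V is the unit left shift (V x)_k = x_{k+1}; so sigma(L) = 187·sigma(V) and ||L|| = 187||V||. ||L x||^2 = 34969sum_{k≥2} |x_k|^2 ≤ 34969||x||^2, with equality on {x : x_1 = 0}, so ||L|| = 187. For any lambda with |lambda| < 187, set r = lambda/187 (|r| < 1); the vector x = (1, r, r^2, ...) is in l^2 and satisfies L x = 187(r, r^2, ...) = lambda x, so lambda is an eigenvalue. On the boundary |lambda| = 187 the geometric series diverges, so no l^2 eigenvector exists, but these lambda lie in the approximate point spectrum. Hence sigma(L) is the closed disk of radius 187 and sigma_p(L) is the open disk.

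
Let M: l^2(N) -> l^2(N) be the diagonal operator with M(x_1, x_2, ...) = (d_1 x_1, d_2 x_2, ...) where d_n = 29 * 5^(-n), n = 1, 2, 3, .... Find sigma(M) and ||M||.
sigma(M) = {29 * 5^(-n) : n ≥ 1} ∪ {0}; ||M|| = 29/5

A bounded diagonal operator on l^2 with diagonal entries d_n has spectrum equal to the closure of {d_n : n ≥ 1}: every d_n is an eigenvalue (with eigenvector e_n), so {d_n} ⊂ sigma(M); the spectrum is closed, so its closure is too; and for lambda not in the closure, (M - lambda I) has bounded inverse (the diagonal entries 1/(d_n - lambda) are bounded). For our sequence d_n = 29 * 5^(-n), n = 1, 2, 3, ...:
  - {d_n} = {29 * 5^(-n) : n ≥ 1}; the only limit point is 0
  - closure = {29 * 5^(-n) : n ≥ 1} ∪ {0}
For the norm: a diagonal operator has ||M|| = sup_n |d_n|. Here d_n = 29 * 5^(-n) is positive and decreasing, so sup_n |d_n| = d_1 = 29/5. So ||M|| = 29/5.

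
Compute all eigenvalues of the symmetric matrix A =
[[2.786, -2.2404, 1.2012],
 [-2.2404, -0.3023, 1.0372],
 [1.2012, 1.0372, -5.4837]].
sigma(A) ≈ {-6, -1, 4}

A is real symmetric, so its spectrum consists of real eigenvalues. Expanding the characteristic polynomial of the displayed matrix gives
  det(λ I - A) = p(λ) = λ^3 + (3)λ^2 + (-22)λ + (-24).
Solving p(λ) = 0 yields eigenvalues ≈ -6, -1, 4. (A is shown rounded to 4 decimals, so these recover the underlying integer eigenvalues to within that precision.)
Verification: the trace of A = -3 equals the sum of eigenvalues -3, and det(A) ≈ 23.9997 matches the eigenvalue product 24.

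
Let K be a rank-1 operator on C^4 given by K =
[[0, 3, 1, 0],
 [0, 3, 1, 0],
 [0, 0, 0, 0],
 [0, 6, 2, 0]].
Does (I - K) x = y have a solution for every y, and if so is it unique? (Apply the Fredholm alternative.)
(I - K) is invertible (det(I - K) = -2 ≠ 0), so for every y in C^4 the equation (I - K) x = y has a unique solution.

K has rank 1, so it is an outer product K = u v^T: every row of K is a multiple of one row vector. Reading off the entries, u = (1, 1, 0, 2) and v = (0, 3, 1, 0) (row i of K equals u_i·v^T). A rank-one matrix u v^T satisfies K u = u (v·u) and kills the (3)-dimensional subspace v^⊥, so its characteristic polynomial is lambda^3 (lambda - v·u) with v·u = tr K = 3. Hence the eigenvalues of I - K are 1 (multiplicity 3) and 1 - (3) = -2, so det(I - K) = -2. (Direct check: I - K =
[[1, -3, -1, 0],
 [0, -2, -1, 0],
 [0, 0, 1, 0],
 [0, -6, -2, 1]]
has determinant -2.) The finite-dimensional Fredholm alternative says: either (I - K) is invertible, or ker(I - K) ≠ {0} and then range(I - K) = ker((I - K)^*)^⊥, with dim ker(I - K) = dim ker((I - K)^*). Since det(I - K) ≠ 0, 1 is not an eigenvalue of K and ker(I - K) = {0}, so we are in the first case: for every y there is a unique x = (I - K)^(-1) y. Explicitly, by the Sherman–Morrison formula, (I - u v^T)^(-1) = I + u v^T/(1 - v·u), i.e. (I - K)^(-1) = I + K/(-2).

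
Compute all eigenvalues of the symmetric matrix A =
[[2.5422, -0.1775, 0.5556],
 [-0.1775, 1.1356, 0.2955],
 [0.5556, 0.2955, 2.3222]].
sigma(A) ≈ {1, 2, 3}

A is real symmetric, so its spectrum consists of real eigenvalues. Expanding the characteristic polynomial of the displayed matrix gives
  det(λ I - A) = p(λ) = λ^3 + (-6)λ^2 + (11)λ + (-6).
Solving p(λ) = 0 yields eigenvalues ≈ 1, 2, 3. (A is shown rounded to 4 decimals, so these recover the underlying integer eigenvalues to within that precision.)
Verification: the trace of A = 6 equals the sum of eigenvalues 6, and det(A) ≈ 6.0000 matches the eigenvalue product 6.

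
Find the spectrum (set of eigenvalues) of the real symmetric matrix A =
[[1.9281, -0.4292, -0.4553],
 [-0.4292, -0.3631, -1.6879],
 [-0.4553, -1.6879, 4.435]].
sigma(A) ≈ {-1, 2, 5}

A is real symmetric, so its spectrum consists of real eigenvalues. Expanding the characteristic polynomial of the displayed matrix gives
  det(λ I - A) = p(λ) = λ^3 + (-6)λ^2 + (3)λ + (10).
Solving p(λ) = 0 yields eigenvalues ≈ -1, 2, 5. (A is shown rounded to 4 decimals, so these recover the underlying integer eigenvalues to within that precision.)
Verification: the trace of A = 6 equals the sum of eigenvalues 6, and det(A) ≈ -9.9995 matches the eigenvalue product -10.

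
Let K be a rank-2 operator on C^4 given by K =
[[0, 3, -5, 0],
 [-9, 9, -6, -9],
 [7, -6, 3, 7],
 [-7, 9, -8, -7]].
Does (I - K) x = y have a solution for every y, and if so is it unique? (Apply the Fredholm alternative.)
(I - K) is invertible (det(I - K) = 102 ≠ 0), so for every y in C^4 the equation (I - K) x = y has a unique solution.

K has rank 2 and factors as K = U V^T = u1 v1^T + u2 v2^T with u1 = (-3, 0, -1, -2), v1 = (2, -3, 3, 2), u2 = (-2, 3, -3, 1), v2 = (-3, 3, -2, -3) (multiplying out reproduces the displayed K). The nonzero eigenvalues of U V^T coincide with those of the 2 x 2 matrix G = V^T U = [[v1·u1, v1·u2], [v2·u1, v2·u2]] = [[-13, -20], [17, 18]], and by the Sylvester determinant identity det(I_4 - U V^T) = det(I_2 - V^T U) = det([[14, 20], [-17, -17]]) = (14)(-17) - (20)(-17) = 102. (Direct check: I - K =
[[1, -3, 5, 0],
 [9, -8, 6, 9],
 [-7, 6, -2, -7],
 [7, -9, 8, 8]]
has determinant 102.) The finite-dimensional Fredholm alternative says: either (I - K) is invertible, or ker(I - K) ≠ {0} and then range(I - K) = ker((I - K)^*)^⊥, with dim ker(I - K) = dim ker((I - K)^*). Since det(I - K) ≠ 0, 1 is not an eigenvalue of K and ker(I - K) = {0}, so we are in the first case: for every y there is a unique x = (I - K)^(-1) y. (Explicitly, by the Woodbury identity, (I - U V^T)^(-1) = I + U (I_2 - G)^(-1) V^T.)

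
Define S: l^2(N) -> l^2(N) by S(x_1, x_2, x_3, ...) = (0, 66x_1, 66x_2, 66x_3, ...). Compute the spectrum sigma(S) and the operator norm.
sigma(S) = closed disk {z in C : |z| ≤ 66}; ||S|| = 66

Note S = 66·U where U is the unit right shift (U x)_k = x_{k-1} (with x_0 := 0); so ||S|| = 66||U|| and sigma(S) = 66·sigma(U). ||S x||^2 = sum_{k≥1} |66x_k|^2 = 4356||x||^2, so ||S|| = 66 and sigma(S) ⊂ {|z| ≤ 66}. For any |lambda| < 66, the equation (S - lambda I) x = 0 forces x_1 = 0, then 66x_k = lambda x_{k+1} ⇒ x = 0, so S has no eigenvalues. But (S - lambda I) is not surjective for |lambda| < 66: solving (S - lambda I) x = e_1 would require x_n proportional to (lambda/66)^(-n), which is not in l^2. So every |lambda| < 66 lies in the residual spectrum. The boundary |lambda| = 66 is in the approximate point spectrum (the spectrum is closed). Hence sigma(S) is the closed disk of radius 66.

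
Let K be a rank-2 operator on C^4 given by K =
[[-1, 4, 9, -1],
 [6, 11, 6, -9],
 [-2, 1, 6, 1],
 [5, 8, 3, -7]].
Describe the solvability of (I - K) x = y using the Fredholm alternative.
(I - K) is invertible (det(I - K) = -9 ≠ 0), so for every y in C^4 the equation (I - K) x = y has a unique solution.

K has rank 2 and factors as K = U V^T = u1 v1^T + u2 v2^T with u1 = (2, 3, 1, 2), v1 = (1, 3, 3, -2), u2 = (-1, 1, -1, 1), v2 = (3, 2, -3, -3) (multiplying out reproduces the displayed K). The nonzero eigenvalues of U V^T coincide with those of the 2 x 2 matrix G = V^T U = [[v1·u1, v1·u2], [v2·u1, v2·u2]] = [[10, -3], [3, -1]], and by the Sylvester determinant identity det(I_4 - U V^T) = det(I_2 - V^T U) = det([[-9, 3], [-3, 2]]) = (-9)(2) - (3)(-3) = -9. (Direct check: I - K =
[[2, -4, -9, 1],
 [-6, -10, -6, 9],
 [2, -1, -5, -1],
 [-5, -8, -3, 8]]
has determinant -9.) The finite-dimensional Fredholm alternative says: either (I - K) is invertible, or ker(I - K) ≠ {0} and then range(I - K) = ker((I - K)^*)^⊥, with dim ker(I - K) = dim ker((I - K)^*). Since det(I - K) ≠ 0, 1 is not an eigenvalue of K and ker(I - K) = {0}, so we are in the first case: for every y there is a unique x = (I - K)^(-1) y. (Explicitly, by the Woodbury identity, (I - U V^T)^(-1) = I + U (I_2 - G)^(-1) V^T.)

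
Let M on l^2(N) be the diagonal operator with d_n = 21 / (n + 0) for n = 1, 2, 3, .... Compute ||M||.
||M|| = 21 (attained at n = 1)

For M diagonal, ||M|| = sup_n |d_n| = sup_n 21/(n + 0). This is positive and strictly decreasing in n, so the supremum is attained at n = 1: d_1 = 21/(1 + 0) = 21. Hence ||M|| = 21.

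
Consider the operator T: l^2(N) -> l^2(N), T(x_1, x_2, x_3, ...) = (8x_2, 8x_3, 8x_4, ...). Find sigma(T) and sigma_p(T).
sigma(T) = closed disk {z in C : |z| ≤ 8}; sigma_p(T) = open disk {z in C : |z| < 8}

Note T = 8·V where V is the unit left shift (V x)_k = x_{k+1}; so sigma(T) = 8·sigma(V) and ||T|| = 8||V||. ||T x||^2 = 64sum_{k≥2} |x_k|^2 ≤ 64||x||^2, with equality on {x : x_1 = 0}, so ||T|| = 8. For any lambda with |lambda| < 8, set r = lambda/8 (|r| < 1); the vector x = (1, r, r^2, ...) is in l^2 and satisfies T x = 8(r, r^2, ...) = lambda x, so lambda is an eigenvalue. On the boundary |lambda| = 8 the geometric series diverges, so no l^2 eigenvector exists, but these lambda lie in the approximate point spectrum. Hence sigma(T) is the closed disk of radius 8 and sigma_p(T) is the open disk.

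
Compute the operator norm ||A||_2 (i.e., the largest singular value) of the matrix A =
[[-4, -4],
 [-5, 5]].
||A||_2 = sqrt(50) ≈ 7.0711 (= sqrt(largest eigenvalue of A^T A))

||A||_2 = sigma_max(A) = sqrt(lambda_max(A^T A)). Form the symmetric matrix M = A^T A =
[[41, -9],
 [-9, 41]].
Its characteristic polynomial (trace, determinant of M give the coefficients) is
  p(λ) = det(λ I - M) = λ^2 - 82λ + 1600.
For λ^2 - 82λ + 1600 the discriminant is 324. It is a perfect square (18^2), so the roots are rational: λ = (82 ± 18)/2 = 50, 32.
So the eigenvalues of A^T A are ≈ 32, 50 (all ≥ 0, as they must be for A^T A). The largest is λ_max = 50, hence ||A||_2 = sqrt(λ_max) = sqrt(50) ≈ 7.0711.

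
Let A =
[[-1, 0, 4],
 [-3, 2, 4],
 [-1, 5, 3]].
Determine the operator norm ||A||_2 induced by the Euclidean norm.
||A||_2 ≈ 8.1985 (= sqrt(largest eigenvalue of A^T A))

||A||_2 = sigma_max(A) = sqrt(lambda_max(A^T A)). Form the symmetric matrix M = A^T A =
[[11, -11, -19],
 [-11, 29, 23],
 [-19, 23, 41]].
Its characteristic polynomial (trace, sum of principal 2x2 minors, determinant of M give the coefficients) is
  p(λ) = det(λ I - M) = λ^3 - 81λ^2 + 948λ - 1444.
No integer candidate from the rational root theorem (±divisors of 1444) is a root, so the roots are irrational. The cubic discriminant is Δ = 1358483184 > 0, so there are three distinct real roots. p(1) = -576 and p(2) = 136 have opposite signs, so a root lies in (1, 2); Newton's method refines it to λ ≈ 1.7913. p(11) = 514 and p(12) = -4 have opposite signs, so a root lies in (11, 12); Newton's method refines it to λ ≈ 11.9929. p(67) = -774 and p(68) = 2908 have opposite signs, so a root lies in (67, 68); Newton's method refines it to λ ≈ 67.2158. Check (Vieta): the three roots sum to 81, matching tr M = 81.
So the eigenvalues of A^T A are ≈ 1.7913, 11.9929, 67.2158 (all ≥ 0, as they must be for A^T A). The largest is λ_max ≈ 67.2158, hence ||A||_2 = sqrt(λ_max) ≈ 8.1985.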